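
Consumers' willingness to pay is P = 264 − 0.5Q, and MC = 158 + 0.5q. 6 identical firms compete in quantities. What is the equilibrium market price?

P = 184.5

With 6 symmetric Cournot firms, each firm's FOC gives 264 − 3.5q = 158 + 0.5q, so q = 26.5, Q = 6·26.5 = 159, and P = 184.5.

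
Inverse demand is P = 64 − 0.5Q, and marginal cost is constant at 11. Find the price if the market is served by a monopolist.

P = 37.5

The monopolist equates marginal revenue to marginal cost: 64 − Q = 11, so Q = 53. From demand, P = 37.5.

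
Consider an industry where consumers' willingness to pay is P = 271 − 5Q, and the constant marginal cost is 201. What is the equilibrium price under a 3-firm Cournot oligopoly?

Cournot with 3 identical firms: the symmetric best-response condition is 271 − 20q = 201. Each firm produces q = 3.5, total output Q = 10.5, price P = 218.5.

P = 218.5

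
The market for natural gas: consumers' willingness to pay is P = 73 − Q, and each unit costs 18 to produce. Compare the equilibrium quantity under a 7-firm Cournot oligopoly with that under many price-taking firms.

Cournot: Q = 48.125; Competition: Q = 55

With 7 symmetric Cournot firms, each firm's FOC gives 73 − 8q = 18, so q = 6.875, Q = 7·6.875 = 48.125, and P = 24.875.
Perfect competition: P = MC = 18, so 73 − Q = 18 and Q = 55.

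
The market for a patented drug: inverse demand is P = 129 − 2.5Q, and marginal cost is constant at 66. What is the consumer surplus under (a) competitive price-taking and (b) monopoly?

Under competition P = MC = 66, so Q = (129 − 66)/2.5 = 25.2.
CS = ½·(129 − 66)·25.2 = 793.8.
A monopolist chooses Q where MR = MC. MR = 129 − 5Q; setting this equal to 66 gives Q = 12.6 and P = 97.5.
CS = ½·(129 − 97.5)·12.6 = 198.45.

Competition: CS = 793.8; Monopoly: CS = 198.45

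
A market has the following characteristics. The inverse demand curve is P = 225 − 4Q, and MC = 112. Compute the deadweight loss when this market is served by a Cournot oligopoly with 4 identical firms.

Competitive firms price at marginal cost: P = 112, giving Q = 28.25.
In a 4-firm Cournot equilibrium, symmetry and the first-order condition give q = (225 − 112)/(20) = 5.65. So Q = 22.6 and P = 134.6.
DWL is the triangle between Q = 22.6 and Q = 28.25: ½·(28.25 − 22.6)·(134.6 − 112) = 63.845.

DWL = 63.845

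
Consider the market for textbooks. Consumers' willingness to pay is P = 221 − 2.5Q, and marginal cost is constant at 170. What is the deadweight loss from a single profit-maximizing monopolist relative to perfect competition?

DWL = 130.05

Perfect competition: P = MC = 170, so 221 − 2.5Q = 170 and Q = 20.4.
The monopolist equates marginal revenue to marginal cost: 221 − 5Q = 170, so Q = 10.2. From demand, P = 195.5.
DWL is the triangle between Q = 10.2 and Q = 20.4: ½·(20.4 − 10.2)·(195.5 − 170) = 130.05.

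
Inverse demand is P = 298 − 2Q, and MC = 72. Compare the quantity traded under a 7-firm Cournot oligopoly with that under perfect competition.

In a 7-firm Cournot equilibrium, symmetry and the first-order condition give q = (298 − 72)/(16) = 14.125. So Q = 98.875 and P = 100.25.
Under competition P = MC = 72, so Q = (298 − 72)/2 = 113.

Cournot: Q = 98.875; Competition: Q = 113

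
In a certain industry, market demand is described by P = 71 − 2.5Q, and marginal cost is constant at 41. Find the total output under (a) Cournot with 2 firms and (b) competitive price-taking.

In a 2-firm Cournot equilibrium, symmetry and the first-order condition give q = (71 − 41)/(7.5) = 4. So Q = 8 and P = 51.
Perfect competition: P = MC = 41, so 71 − 2.5Q = 41 and Q = 12.

Cournot: Q = 8; Competition: Q = 12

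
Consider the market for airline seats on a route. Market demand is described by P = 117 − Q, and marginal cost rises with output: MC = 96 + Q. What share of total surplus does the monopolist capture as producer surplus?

A monopolist chooses Q where MR = MC. MR = 117 − 2Q; setting this equal to 96 + Q gives Q = 7 and P = 110.
CS = ½·(117 − 110)·7 = 24.5.
PS = P·Q − VC(Q) = 110·7 − (96·7 + ½·1·7²) = 73.5.
Share captured = PS/TS = 73.5/98 = 0.75.

PS/TS = 0.75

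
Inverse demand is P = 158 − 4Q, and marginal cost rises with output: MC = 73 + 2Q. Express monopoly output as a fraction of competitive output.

A monopolist chooses Q where MR = MC. MR = 158 − 8Q; setting this equal to 73 + 2Q gives Q = 8.5 and P = 124.
Competitive equilibrium sets price equal to marginal cost: 158 − 4Q = 73 + 2Q, so Q = 85/6 and P = 304/3.
Ratio Q_m/Q_c = 8.5/(85/6) = 0.6.

Q_m/Q_c = 0.6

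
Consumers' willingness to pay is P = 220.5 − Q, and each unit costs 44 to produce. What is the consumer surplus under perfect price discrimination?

With perfect price discrimination, output is the efficient level Q = 176.5 (where demand meets MC), but every buyer pays their willingness to pay: CS = 0 and PS = total surplus.
CS = 0.

CS = 0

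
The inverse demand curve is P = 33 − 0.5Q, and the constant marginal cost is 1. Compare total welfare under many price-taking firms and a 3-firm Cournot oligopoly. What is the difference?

TS falls by 64

Perfect competition: P = MC = 1, so 33 − 0.5Q = 1 and Q = 64.
CS = ½·(33 − 1)·64 = 1024; PS = (1 − 1)·64 = 0; TS = 1024.
Cournot with 3 identical firms: the symmetric best-response condition is 33 − 2q = 1. Each firm produces q = 16, total output Q = 48, price P = 9.
CS = ½·(33 − 9)·48 = 576; PS = (9 − 1)·48 = 384; TS = 960.
Change in total welfare: 960 − 1024 = −64.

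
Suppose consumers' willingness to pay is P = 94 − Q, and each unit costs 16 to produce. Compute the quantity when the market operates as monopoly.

Monopoly sets MR = MC: 94 − 2Q = 16 ⇒ Q = 39, P = 94 − 39 = 55.

Q = 39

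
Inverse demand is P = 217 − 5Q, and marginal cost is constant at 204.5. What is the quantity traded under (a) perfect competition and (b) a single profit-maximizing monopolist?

Perfect competition: P = MC = 204.5, so 217 − 5Q = 204.5 and Q = 2.5.
The monopolist equates marginal revenue to marginal cost: 217 − 10Q = 204.5, so Q = 1.25. From demand, P = 210.75.

Competition: Q = 2.5; Monopoly: Q = 1.25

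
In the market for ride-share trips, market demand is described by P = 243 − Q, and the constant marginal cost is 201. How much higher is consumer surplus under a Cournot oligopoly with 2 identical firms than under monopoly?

The monopolist equates marginal revenue to marginal cost: 243 − 2Q = 201, so Q = 21. From demand, P = 222.
CS = ½·(243 − 222)·21 = 220.5.
In a 2-firm Cournot equilibrium, symmetry and the first-order condition give q = (243 − 201)/(3) = 14. So Q = 28 and P = 215.
CS = ½·(243 − 215)·28 = 392.
Change in consumer surplus: 392 − 220.5 = 171.5.

CS rises by 171.5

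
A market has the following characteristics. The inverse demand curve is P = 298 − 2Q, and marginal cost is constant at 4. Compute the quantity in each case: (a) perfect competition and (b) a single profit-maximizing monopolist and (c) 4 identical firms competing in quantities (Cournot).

Competition: Q = 147; Monopoly: Q = 73.5; Cournot: Q = 117.6

Under competition P = MC = 4, so Q = (298 − 4)/2 = 147.
The monopolist equates marginal revenue to marginal cost: 298 − 4Q = 4, so Q = 73.5. From demand, P = 151.
With 4 symmetric Cournot firms, each firm's FOC gives 298 − 10q = 4, so q = 29.4, Q = 4·29.4 = 117.6, and P = 62.8.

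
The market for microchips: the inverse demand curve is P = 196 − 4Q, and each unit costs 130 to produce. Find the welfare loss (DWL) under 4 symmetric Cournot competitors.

DWL = 21.78

Under competition P = MC = 130, so Q = (196 − 130)/4 = 16.5.
In a 4-firm Cournot equilibrium, symmetry and the first-order condition give q = (196 − 130)/(20) = 3.3. So Q = 13.2 and P = 143.2.
DWL is the triangle between Q = 13.2 and Q = 16.5: ½·(16.5 − 13.2)·(143.2 − 130) = 21.78.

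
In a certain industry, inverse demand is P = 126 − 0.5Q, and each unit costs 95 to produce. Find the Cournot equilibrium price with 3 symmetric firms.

In a 3-firm Cournot equilibrium, symmetry and the first-order condition give q = (126 − 95)/(2) = 15.5. So Q = 46.5 and P = 102.75.

P = 102.75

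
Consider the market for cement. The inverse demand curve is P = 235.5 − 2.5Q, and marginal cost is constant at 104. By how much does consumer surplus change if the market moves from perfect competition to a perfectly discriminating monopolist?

Consumer surplus falls by 3458.45

Under competition P = MC = 104, so Q = (235.5 − 104)/2.5 = 52.6.
CS = ½·(235.5 − 104)·52.6 = 3458.45.
A perfectly discriminating monopolist sells every unit with P(Q) ≥ MC(Q), so output equals the competitive quantity Q = 52.6. Each buyer pays their reservation price, so CS = 0 and the firm captures all surplus.
CS = 0.
Change in consumer surplus: 0 − 3458.45 = −3458.45.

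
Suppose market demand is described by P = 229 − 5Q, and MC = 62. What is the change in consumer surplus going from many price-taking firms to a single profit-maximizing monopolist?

Under competition P = MC = 62, so Q = (229 − 62)/5 = 33.4.
CS = ½·(229 − 62)·33.4 = 2788.9.
Monopoly sets MR = MC: 229 − 10Q = 62 ⇒ Q = 16.7, P = 229 − 5·16.7 = 145.5.
CS = ½·(229 − 145.5)·16.7 = 697.225.
Change in consumer surplus: 697.225 − 2788.9 = −2091.675.

Consumer surplus falls by 2091.675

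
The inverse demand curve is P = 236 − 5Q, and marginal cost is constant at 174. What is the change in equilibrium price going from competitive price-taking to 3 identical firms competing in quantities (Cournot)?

P rises by 15.5

Competitive firms price at marginal cost: P = 174, giving Q = 12.4.
With 3 symmetric Cournot firms, each firm's FOC gives 236 − 20q = 174, so q = 3.1, Q = 3·3.1 = 9.3, and P = 189.5.
Change in equilibrium price: 189.5 − 174 = 15.5.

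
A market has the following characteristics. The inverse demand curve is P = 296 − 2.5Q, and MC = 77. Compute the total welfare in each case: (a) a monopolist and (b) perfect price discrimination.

Monopoly sets MR = MC: 296 − 5Q = 77 ⇒ Q = 43.8, P = 296 − 2.5·43.8 = 186.5.
CS = ½·(296 − 186.5)·43.8 = 2398.05; PS = (186.5 − 77)·43.8 = 4796.1; TS = 7194.15.
Under first-degree price discrimination the firm charges each unit its demand price and produces up to where P = MC, i.e. Q = 87.6. Consumer surplus is zero; producer surplus equals total surplus.
TS = 9592.2 (equal to competitive TS).

Monopoly: TS = 7194.15; Perfect PD: TS = 9592.2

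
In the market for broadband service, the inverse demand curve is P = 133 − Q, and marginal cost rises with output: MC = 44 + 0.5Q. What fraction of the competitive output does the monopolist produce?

Q_m/Q_c = 0.6

Monopoly sets MR = MC: 133 − 2Q = 44 + 0.5Q ⇒ Q = 35.6, P = 133 − 35.6 = 97.4.
Under competition P = MC: 133 − Q = 44 + 0.5Q ⇒ Q = 178/3, P = 221/3.
Ratio Q_m/Q_c = 35.6/(178/3) = 0.6.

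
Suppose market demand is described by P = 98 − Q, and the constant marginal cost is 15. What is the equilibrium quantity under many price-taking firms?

Q = 83

Competitive firms price at marginal cost: P = 15, giving Q = 83.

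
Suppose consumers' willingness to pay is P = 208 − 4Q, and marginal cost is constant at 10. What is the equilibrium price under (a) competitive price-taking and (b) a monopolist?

Competition: P = 10; Monopoly: P = 109

Under competition P = MC = 10, so Q = (208 − 10)/4 = 49.5.
Monopoly sets MR = MC: 208 − 8Q = 10 ⇒ Q = 24.75, P = 208 − 4·24.75 = 109.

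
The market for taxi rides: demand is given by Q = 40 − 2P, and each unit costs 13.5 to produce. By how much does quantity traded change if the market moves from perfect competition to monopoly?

Inverting demand: P = 20 − 0.5Q.
Competitive firms price at marginal cost: P = 13.5, giving Q = 13.
Monopoly sets MR = MC: 20 − Q = 13.5 ⇒ Q = 6.5, P = 20 − 0.5·6.5 = 16.75.
Change in quantity traded: 6.5 − 13 = −6.5.

Quantity traded falls by 6.5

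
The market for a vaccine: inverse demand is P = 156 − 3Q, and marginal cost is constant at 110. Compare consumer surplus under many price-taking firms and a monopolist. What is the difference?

Consumer surplus falls by 264.5

Perfect competition: P = MC = 110, so 156 − 3Q = 110 and Q = 46/3.
CS = ½·(156 − 110)·46/3 = 1058/3.
A monopolist chooses Q where MR = MC. MR = 156 − 6Q; setting this equal to 110 gives Q = 23/3 and P = 133.
CS = ½·(156 − 133)·23/3 = 529/6.
Change in consumer surplus: 529/6 − 1058/3 = −264.5.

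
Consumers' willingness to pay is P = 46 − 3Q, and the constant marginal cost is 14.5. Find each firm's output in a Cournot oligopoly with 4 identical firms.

q_i = 2.1

In a 4-firm Cournot equilibrium, symmetry and the first-order condition give q = (46 − 14.5)/(15) = 2.1. So Q = 8.4 and P = 20.8.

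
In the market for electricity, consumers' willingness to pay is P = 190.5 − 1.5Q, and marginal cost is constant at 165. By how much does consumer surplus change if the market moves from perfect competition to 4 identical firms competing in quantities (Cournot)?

CS falls by 78.03

Competitive firms price at marginal cost: P = 165, giving Q = 17.
CS = ½·(190.5 − 165)·17 = 216.75.
With 4 symmetric Cournot firms, each firm's FOC gives 190.5 − 7.5q = 165, so q = 3.4, Q = 4·3.4 = 13.6, and P = 170.1.
CS = ½·(190.5 − 170.1)·13.6 = 138.72.
Change in consumer surplus: 138.72 − 216.75 = −78.03.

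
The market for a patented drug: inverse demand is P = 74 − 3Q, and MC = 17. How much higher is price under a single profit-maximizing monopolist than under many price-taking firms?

P rises by 28.5

Under competition P = MC = 17, so Q = (74 − 17)/3 = 19.
Monopoly sets MR = MC: 74 − 6Q = 17 ⇒ Q = 9.5, P = 74 − 3·9.5 = 45.5.
Change in price: 45.5 − 17 = 28.5.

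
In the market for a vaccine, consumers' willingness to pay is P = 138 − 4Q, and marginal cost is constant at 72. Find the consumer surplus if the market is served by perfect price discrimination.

A perfectly discriminating monopolist sells every unit with P(Q) ≥ MC(Q), so output equals the competitive quantity Q = 16.5. Each buyer pays their reservation price, so CS = 0 and the firm captures all surplus.
CS = 0.

CS = 0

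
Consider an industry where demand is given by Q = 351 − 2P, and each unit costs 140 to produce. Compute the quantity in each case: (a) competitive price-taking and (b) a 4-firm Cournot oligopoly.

Inverting demand: P = 175.5 − 0.5Q.
Competitive firms price at marginal cost: P = 140, giving Q = 71.
In a 4-firm Cournot equilibrium, symmetry and the first-order condition give q = (175.5 − 140)/(2.5) = 14.2. So Q = 56.8 and P = 147.1.

Competition: Q = 71; Cournot: Q = 56.8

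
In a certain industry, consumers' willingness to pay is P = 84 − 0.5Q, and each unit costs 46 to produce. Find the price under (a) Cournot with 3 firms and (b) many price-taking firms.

In a 3-firm Cournot equilibrium, symmetry and the first-order condition give q = (84 − 46)/(2) = 19. So Q = 57 and P = 55.5.
Perfect competition: P = MC = 46, so 84 − 0.5Q = 46 and Q = 76.

Cournot: P = 55.5; Competition: P = 46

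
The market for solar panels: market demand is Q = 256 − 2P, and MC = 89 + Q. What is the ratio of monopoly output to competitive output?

Inverting demand: P = 128 − 0.5Q.
Monopoly sets MR = MC: 128 − Q = 89 + Q ⇒ Q = 19.5, P = 128 − 0.5·19.5 = 118.25.
Competitive equilibrium sets price equal to marginal cost: 128 − 0.5Q = 89 + Q, so Q = 26 and P = 115.
Ratio Q_m/Q_c = 19.5/26 = 0.75.

Q_m/Q_c = 0.75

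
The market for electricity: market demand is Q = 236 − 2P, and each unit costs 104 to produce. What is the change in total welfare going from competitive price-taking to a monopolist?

Inverting demand: P = 118 − 0.5Q.
Perfect competition: P = MC = 104, so 118 − 0.5Q = 104 and Q = 28.
CS = ½·(118 − 104)·28 = 196; PS = (104 − 104)·28 = 0; TS = 196.
The monopolist equates marginal revenue to marginal cost: 118 − Q = 104, so Q = 14. From demand, P = 111.
CS = ½·(118 − 111)·14 = 49; PS = (111 − 104)·14 = 98; TS = 147.
Change in total welfare: 147 − 196 = −49.

Total welfare falls by 49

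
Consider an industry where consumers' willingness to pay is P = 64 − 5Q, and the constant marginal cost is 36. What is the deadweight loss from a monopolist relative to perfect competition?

Competitive firms price at marginal cost: P = 36, giving Q = 5.6.
Monopoly sets MR = MC: 64 − 10Q = 36 ⇒ Q = 2.8, P = 64 − 5·2.8 = 50.
DWL is the triangle between Q = 2.8 and Q = 5.6: ½·(5.6 − 2.8)·(50 − 36) = 19.6.

DWL = 19.6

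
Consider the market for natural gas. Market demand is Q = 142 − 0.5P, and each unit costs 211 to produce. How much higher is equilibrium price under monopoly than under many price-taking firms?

Inverting demand: P = 284 − 2Q.
Perfect competition: P = MC = 211, so 284 − 2Q = 211 and Q = 36.5.
The monopolist equates marginal revenue to marginal cost: 284 − 4Q = 211, so Q = 18.25. From demand, P = 247.5.
Change in equilibrium price: 247.5 − 211 = 36.5.

Equilibrium price rises by 36.5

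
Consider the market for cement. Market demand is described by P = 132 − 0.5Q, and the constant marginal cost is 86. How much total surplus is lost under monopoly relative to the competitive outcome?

DWL = 529

Under competition P = MC = 86, so Q = (132 − 86)/0.5 = 92.
A monopolist chooses Q where MR = MC. MR = 132 − Q; setting this equal to 86 gives Q = 46 and P = 109.
DWL is the triangle between Q = 46 and Q = 92: ½·(92 − 46)·(109 − 86) = 529.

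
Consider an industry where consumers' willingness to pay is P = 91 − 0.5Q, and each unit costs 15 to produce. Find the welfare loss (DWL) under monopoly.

DWL = 1444

Competitive firms price at marginal cost: P = 15, giving Q = 152.
A monopolist chooses Q where MR = MC. MR = 91 − Q; setting this equal to 15 gives Q = 76 and P = 53.
DWL is the triangle between Q = 76 and Q = 152: ½·(152 − 76)·(53 − 15) = 1444.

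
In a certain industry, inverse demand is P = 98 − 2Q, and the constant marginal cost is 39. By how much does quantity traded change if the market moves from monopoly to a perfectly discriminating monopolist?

Q rises by 14.75

The monopolist equates marginal revenue to marginal cost: 98 − 4Q = 39, so Q = 14.75. From demand, P = 68.5.
A perfectly discriminating monopolist sells every unit with P(Q) ≥ MC(Q), so output equals the competitive quantity Q = 29.5. Each buyer pays their reservation price, so CS = 0 and the firm captures all surplus.
Change in quantity traded: 29.5 − 14.75 = 14.75.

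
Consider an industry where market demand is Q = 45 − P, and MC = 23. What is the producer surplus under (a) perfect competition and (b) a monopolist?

Competition: PS = 0; Monopoly: PS = 121

Inverting demand: P = 45 − Q.
Competitive firms price at marginal cost: P = 23, giving Q = 22.
PS = (23 − 23)·22 = 0.
The monopolist equates marginal revenue to marginal cost: 45 − 2Q = 23, so Q = 11. From demand, P = 34.
PS = (34 − 23)·11 = 121.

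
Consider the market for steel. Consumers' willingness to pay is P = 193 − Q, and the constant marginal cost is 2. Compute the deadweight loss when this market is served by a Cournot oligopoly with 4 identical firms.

Competitive firms price at marginal cost: P = 2, giving Q = 191.
Cournot with 4 identical firms: the symmetric best-response condition is 193 − 5q = 2. Each firm produces q = 38.2, total output Q = 152.8, price P = 40.2.
DWL is the triangle between Q = 152.8 and Q = 191: ½·(191 − 152.8)·(40.2 − 2) = 729.62.

DWL = 729.62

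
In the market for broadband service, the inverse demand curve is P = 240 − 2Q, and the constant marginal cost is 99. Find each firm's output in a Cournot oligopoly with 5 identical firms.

Cournot with 5 identical firms: the symmetric best-response condition is 240 − 12q = 99. Each firm produces q = 11.75, total output Q = 58.75, price P = 122.5.

q_i = 11.75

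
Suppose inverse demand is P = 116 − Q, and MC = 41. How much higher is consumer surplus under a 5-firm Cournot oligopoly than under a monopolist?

A monopolist chooses Q where MR = MC. MR = 116 − 2Q; setting this equal to 41 gives Q = 37.5 and P = 78.5.
CS = ½·(116 − 78.5)·37.5 = 703.125.
Cournot with 5 identical firms: the symmetric best-response condition is 116 − 6q = 41. Each firm produces q = 12.5, total output Q = 62.5, price P = 53.5.
CS = ½·(116 − 53.5)·62.5 = 1953.125.
Change in consumer surplus: 1953.125 − 703.125 = 1250.

CS rises by 1250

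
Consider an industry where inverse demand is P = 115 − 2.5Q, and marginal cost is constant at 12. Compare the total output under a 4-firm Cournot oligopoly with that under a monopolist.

Cournot: Q = 32.96; Monopoly: Q = 20.6

In a 4-firm Cournot equilibrium, symmetry and the first-order condition give q = (115 − 12)/(12.5) = 8.24. So Q = 32.96 and P = 32.6.
Monopoly sets MR = MC: 115 − 5Q = 12 ⇒ Q = 20.6, P = 115 − 2.5·20.6 = 63.5.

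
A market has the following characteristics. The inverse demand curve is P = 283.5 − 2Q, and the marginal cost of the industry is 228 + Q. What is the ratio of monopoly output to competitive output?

Monopoly sets MR = MC: 283.5 − 4Q = 228 + Q ⇒ Q = 11.1, P = 283.5 − 2·11.1 = 261.3.
Under competition P = MC: 283.5 − 2Q = 228 + Q ⇒ Q = 18.5, P = 246.5.
Ratio Q_m/Q_c = 11.1/18.5 = 0.6.

Q_m/Q_c = 0.6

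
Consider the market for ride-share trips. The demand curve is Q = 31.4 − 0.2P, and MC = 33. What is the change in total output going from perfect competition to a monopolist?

Q falls by 12.4

Inverting demand: P = 157 − 5Q.
Perfect competition: P = MC = 33, so 157 − 5Q = 33 and Q = 24.8.
A monopolist chooses Q where MR = MC. MR = 157 − 10Q; setting this equal to 33 gives Q = 12.4 and P = 95.
Change in total output: 12.4 − 24.8 = −12.4.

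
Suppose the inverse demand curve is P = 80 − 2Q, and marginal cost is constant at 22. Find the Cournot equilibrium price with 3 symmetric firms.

In a 3-firm Cournot equilibrium, symmetry and the first-order condition give q = (80 − 22)/(8) = 7.25. So Q = 21.75 and P = 36.5.

P = 36.5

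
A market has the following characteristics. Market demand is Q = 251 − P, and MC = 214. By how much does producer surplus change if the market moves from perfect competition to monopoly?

PS rises by 342.25

Inverting demand: P = 251 − Q.
Perfect competition: P = MC = 214, so 251 − Q = 214 and Q = 37.
PS = (214 − 214)·37 = 0.
Monopoly sets MR = MC: 251 − 2Q = 214 ⇒ Q = 18.5, P = 251 − 18.5 = 232.5.
PS = (232.5 − 214)·18.5 = 342.25.
Change in producer surplus: 342.25 − 0 = 342.25.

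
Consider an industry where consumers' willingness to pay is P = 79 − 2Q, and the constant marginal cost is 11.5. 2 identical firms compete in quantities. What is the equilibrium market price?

P = 34

With 2 symmetric Cournot firms, each firm's FOC gives 79 − 6q = 11.5, so q = 11.25, Q = 2·11.25 = 22.5, and P = 34.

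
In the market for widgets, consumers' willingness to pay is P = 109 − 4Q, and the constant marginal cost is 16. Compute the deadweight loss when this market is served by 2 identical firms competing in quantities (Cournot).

DWL = 120.125

Under competition P = MC = 16, so Q = (109 − 16)/4 = 23.25.
Cournot with 2 identical firms: the symmetric best-response condition is 109 − 12q = 16. Each firm produces q = 7.75, total output Q = 15.5, price P = 47.
DWL is the triangle between Q = 15.5 and Q = 23.25: ½·(23.25 − 15.5)·(47 − 16) = 120.125.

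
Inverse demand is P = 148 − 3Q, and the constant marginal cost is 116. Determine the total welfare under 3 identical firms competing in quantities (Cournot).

TS = 160

Cournot with 3 identical firms: the symmetric best-response condition is 148 − 12q = 116. Each firm produces q = 8/3, total output Q = 8, price P = 124.
CS = ½·(148 − 124)·8 = 96; PS = (124 − 116)·8 = 64; TS = 160.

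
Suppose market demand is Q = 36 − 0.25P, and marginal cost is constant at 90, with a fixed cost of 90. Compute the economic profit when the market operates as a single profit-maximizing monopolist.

Profit = 92.25

Inverting demand: P = 144 − 4Q.
A monopolist chooses Q where MR = MC. MR = 144 − 8Q; setting this equal to 90 gives Q = 6.75 and P = 117.
Profit = (117 − 90)·6.75 − 90 = 92.25.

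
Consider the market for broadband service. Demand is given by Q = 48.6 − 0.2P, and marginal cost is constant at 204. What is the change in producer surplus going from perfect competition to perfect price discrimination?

PS rises by 152.1

Inverting demand: P = 243 − 5Q.
Perfect competition: P = MC = 204, so 243 − 5Q = 204 and Q = 7.8.
PS = (204 − 204)·7.8 = 0.
Under first-degree price discrimination the firm charges each unit its demand price and produces up to where P = MC, i.e. Q = 7.8. Consumer surplus is zero; producer surplus equals total surplus.
PS = ½·(243 − 204)·7.8 = 152.1.
Change in producer surplus: 152.1 − 0 = 152.1.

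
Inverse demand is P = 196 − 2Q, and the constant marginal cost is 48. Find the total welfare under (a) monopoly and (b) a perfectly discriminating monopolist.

Monopoly: TS = 4107; Perfect PD: TS = 5476

The monopolist equates marginal revenue to marginal cost: 196 − 4Q = 48, so Q = 37. From demand, P = 122.
CS = ½·(196 − 122)·37 = 1369; PS = (122 − 48)·37 = 2738; TS = 4107.
Under first-degree price discrimination the firm charges each unit its demand price and produces up to where P = MC, i.e. Q = 74. Consumer surplus is zero; producer surplus equals total surplus.
TS = 5476 (equal to competitive TS).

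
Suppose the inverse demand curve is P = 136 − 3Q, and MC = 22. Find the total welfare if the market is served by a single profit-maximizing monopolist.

TS = 1624.5

The monopolist equates marginal revenue to marginal cost: 136 − 6Q = 22, so Q = 19. From demand, P = 79.
CS = ½·(136 − 79)·19 = 541.5; PS = (79 − 22)·19 = 1083; TS = 1624.5.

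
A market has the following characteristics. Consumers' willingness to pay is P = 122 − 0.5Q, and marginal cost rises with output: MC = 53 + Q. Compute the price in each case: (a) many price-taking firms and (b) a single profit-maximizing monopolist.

Competition: P = 99; Monopoly: P = 104.75

Competitive equilibrium sets price equal to marginal cost: 122 − 0.5Q = 53 + Q, so Q = 46 and P = 99.
The monopolist equates marginal revenue to marginal cost: 122 − Q = 53 + Q, so Q = 34.5. From demand, P = 104.75.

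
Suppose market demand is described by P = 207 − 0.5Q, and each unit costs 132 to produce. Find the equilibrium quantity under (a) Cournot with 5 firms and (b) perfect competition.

Cournot: Q = 125; Competition: Q = 150

Cournot with 5 identical firms: the symmetric best-response condition is 207 − 3q = 132. Each firm produces q = 25, total output Q = 125, price P = 144.5.
Competitive firms price at marginal cost: P = 132, giving Q = 150.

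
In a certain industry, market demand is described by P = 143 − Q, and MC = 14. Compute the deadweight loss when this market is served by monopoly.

Competitive firms price at marginal cost: P = 14, giving Q = 129.
The monopolist equates marginal revenue to marginal cost: 143 − 2Q = 14, so Q = 64.5. From demand, P = 78.5.
DWL is the triangle between Q = 64.5 and Q = 129: ½·(129 − 64.5)·(78.5 − 14) = 2080.125.

DWL = 2080.125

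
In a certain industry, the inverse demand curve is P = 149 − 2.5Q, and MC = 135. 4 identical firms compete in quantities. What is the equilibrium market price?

In a 4-firm Cournot equilibrium, symmetry and the first-order condition give q = (149 − 135)/(12.5) = 1.12. So Q = 4.48 and P = 137.8.

P = 137.8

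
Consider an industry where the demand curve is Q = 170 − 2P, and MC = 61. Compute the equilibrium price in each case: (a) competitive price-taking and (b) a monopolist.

Inverting demand: P = 85 − 0.5Q.
Under competition P = MC = 61, so Q = (85 − 61)/0.5 = 48.
Monopoly sets MR = MC: 85 − Q = 61 ⇒ Q = 24, P = 85 − 0.5·24 = 73.

Competition: P = 61; Monopoly: P = 73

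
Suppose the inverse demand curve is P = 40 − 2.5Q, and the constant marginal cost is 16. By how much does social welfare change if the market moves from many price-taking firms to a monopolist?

Social welfare falls by 28.8

Competitive firms price at marginal cost: P = 16, giving Q = 9.6.
CS = ½·(40 − 16)·9.6 = 115.2; PS = (16 − 16)·9.6 = 0; TS = 115.2.
A monopolist chooses Q where MR = MC. MR = 40 − 5Q; setting this equal to 16 gives Q = 4.8 and P = 28.
CS = ½·(40 − 28)·4.8 = 28.8; PS = (28 − 16)·4.8 = 57.6; TS = 86.4.
Change in social welfare: 86.4 − 115.2 = −28.8.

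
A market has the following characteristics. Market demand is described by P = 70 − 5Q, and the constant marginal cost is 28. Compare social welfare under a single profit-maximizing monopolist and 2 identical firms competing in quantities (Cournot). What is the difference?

Monopoly sets MR = MC: 70 − 10Q = 28 ⇒ Q = 4.2, P = 70 − 5·4.2 = 49.
CS = ½·(70 − 49)·4.2 = 44.1; PS = (49 − 28)·4.2 = 88.2; TS = 132.3.
Cournot with 2 identical firms: the symmetric best-response condition is 70 − 15q = 28. Each firm produces q = 2.8, total output Q = 5.6, price P = 42.
CS = ½·(70 − 42)·5.6 = 78.4; PS = (42 − 28)·5.6 = 78.4; TS = 156.8.
Change in social welfare: 156.8 − 132.3 = 24.5.

TS rises by 24.5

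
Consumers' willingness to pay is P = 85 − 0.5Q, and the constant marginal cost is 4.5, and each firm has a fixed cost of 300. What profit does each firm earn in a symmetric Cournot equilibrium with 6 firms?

With 6 symmetric Cournot firms, each firm's FOC gives 85 − 3.5q = 4.5, so q = 23, Q = 6·23 = 138, and P = 16.
Each firm's profit = (16 − 4.5)·23 − 300 = −35.5.

π_i = −35.5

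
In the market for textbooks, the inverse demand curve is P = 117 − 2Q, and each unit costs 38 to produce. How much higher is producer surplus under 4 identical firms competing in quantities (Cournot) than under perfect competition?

Competitive firms price at marginal cost: P = 38, giving Q = 39.5.
PS = (38 − 38)·39.5 = 0.
Cournot with 4 identical firms: the symmetric best-response condition is 117 − 10q = 38. Each firm produces q = 7.9, total output Q = 31.6, price P = 53.8.
PS = (53.8 − 38)·31.6 = 499.28.
Change in producer surplus: 499.28 − 0 = 499.28.

Producer surplus rises by 499.28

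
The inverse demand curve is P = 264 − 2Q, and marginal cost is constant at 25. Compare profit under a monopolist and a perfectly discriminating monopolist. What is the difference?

Monopoly sets MR = MC: 264 − 4Q = 25 ⇒ Q = 59.75, P = 264 − 2·59.75 = 144.5.
Profit = (144.5 − 25)·59.75 = 7140.125.
Under first-degree price discrimination the firm charges each unit its demand price and produces up to where P = MC, i.e. Q = 119.5. Consumer surplus is zero; producer surplus equals total surplus.
PS equals the full surplus area, 14280.25. Profit = 14280.25 = 14280.25.
Change in profit: 14280.25 − 7140.125 = 7140.125.

Profit rises by 7140.125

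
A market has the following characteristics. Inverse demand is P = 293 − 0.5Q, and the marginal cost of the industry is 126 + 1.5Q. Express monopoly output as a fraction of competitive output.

Q_m/Q_c = 0.8

The monopolist equates marginal revenue to marginal cost: 293 − Q = 126 + 1.5Q, so Q = 66.8. From demand, P = 259.6.
Competitive equilibrium sets price equal to marginal cost: 293 − 0.5Q = 126 + 1.5Q, so Q = 83.5 and P = 251.25.
Ratio Q_m/Q_c = 66.8/83.5 = 0.8.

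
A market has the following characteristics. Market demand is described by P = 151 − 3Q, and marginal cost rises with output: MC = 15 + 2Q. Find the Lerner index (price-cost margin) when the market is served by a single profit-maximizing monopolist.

Lerner index = 0.51

A monopolist chooses Q where MR = MC. MR = 151 − 6Q; setting this equal to 15 + 2Q gives Q = 17 and P = 100.
Lerner index = (P − MC)/P = (100 − 49)/100 = 0.51.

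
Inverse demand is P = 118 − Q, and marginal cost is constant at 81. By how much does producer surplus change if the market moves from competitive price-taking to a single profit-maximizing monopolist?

Under competition P = MC = 81, so Q = (118 − 81)/1 = 37.
PS = (81 − 81)·37 = 0.
Monopoly sets MR = MC: 118 − 2Q = 81 ⇒ Q = 18.5, P = 118 − 18.5 = 99.5.
PS = (99.5 − 81)·18.5 = 342.25.
Change in producer surplus: 342.25 − 0 = 342.25.

Producer surplus rises by 342.25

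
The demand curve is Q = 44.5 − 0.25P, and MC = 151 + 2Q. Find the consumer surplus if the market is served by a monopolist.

CS = 14.58

Inverting demand: P = 178 − 4Q.
The monopolist equates marginal revenue to marginal cost: 178 − 8Q = 151 + 2Q, so Q = 2.7. From demand, P = 167.2.
CS = ½·(178 − 167.2)·2.7 = 14.58.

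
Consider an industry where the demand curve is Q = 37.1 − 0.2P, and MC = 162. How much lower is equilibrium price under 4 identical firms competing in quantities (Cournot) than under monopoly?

Inverting demand: P = 185.5 − 5Q.
The monopolist equates marginal revenue to marginal cost: 185.5 − 10Q = 162, so Q = 2.35. From demand, P = 173.75.
With 4 symmetric Cournot firms, each firm's FOC gives 185.5 − 25q = 162, so q = 0.94, Q = 4·0.94 = 3.76, and P = 166.7.
Change in equilibrium price: 166.7 − 173.75 = −7.05.

Equilibrium price falls by 7.05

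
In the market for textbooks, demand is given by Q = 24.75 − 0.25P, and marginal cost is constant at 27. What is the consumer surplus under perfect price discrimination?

Inverting demand: P = 99 − 4Q.
With perfect price discrimination, output is the efficient level Q = 18 (where demand meets MC), but every buyer pays their willingness to pay: CS = 0 and PS = total surplus.
CS = 0.

CS = 0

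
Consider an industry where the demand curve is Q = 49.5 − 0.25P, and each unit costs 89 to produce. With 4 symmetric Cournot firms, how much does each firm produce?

Inverting demand: P = 198 − 4Q.
With 4 symmetric Cournot firms, each firm's FOC gives 198 − 20q = 89, so q = 5.45, Q = 4·5.45 = 21.8, and P = 110.8.

q_i = 5.45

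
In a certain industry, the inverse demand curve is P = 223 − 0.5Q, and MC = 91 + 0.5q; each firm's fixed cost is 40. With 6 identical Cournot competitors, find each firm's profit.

With 6 symmetric Cournot firms, each firm's FOC gives 223 − 3.5q = 91 + 0.5q, so q = 33, Q = 6·33 = 198, and P = 124.
Each firm's profit = 124·33 − (91·33 + ½·0.5·33²) − 40 = 776.75.

π_i = 776.75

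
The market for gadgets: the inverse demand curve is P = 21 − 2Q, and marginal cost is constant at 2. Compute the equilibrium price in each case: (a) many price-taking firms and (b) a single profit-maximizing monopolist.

Perfect competition: P = MC = 2, so 21 − 2Q = 2 and Q = 9.5.
Monopoly sets MR = MC: 21 − 4Q = 2 ⇒ Q = 4.75, P = 21 − 2·4.75 = 11.5.

Competition: P = 2; Monopoly: P = 11.5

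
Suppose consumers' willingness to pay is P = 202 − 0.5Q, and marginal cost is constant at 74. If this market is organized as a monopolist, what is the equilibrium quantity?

Monopoly sets MR = MC: 202 − Q = 74 ⇒ Q = 128, P = 202 − 0.5·128 = 138.

Q = 128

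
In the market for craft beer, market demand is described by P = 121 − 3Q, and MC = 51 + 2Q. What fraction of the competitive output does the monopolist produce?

Q_m/Q_c = 0.625

The monopolist equates marginal revenue to marginal cost: 121 − 6Q = 51 + 2Q, so Q = 8.75. From demand, P = 94.75.
Under competition P = MC: 121 − 3Q = 51 + 2Q ⇒ Q = 14, P = 79.
Ratio Q_m/Q_c = 8.75/14 = 0.625.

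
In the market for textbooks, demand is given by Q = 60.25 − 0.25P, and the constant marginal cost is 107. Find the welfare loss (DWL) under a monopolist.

DWL = 561.125

Inverting demand: P = 241 − 4Q.
Under competition P = MC = 107, so Q = (241 − 107)/4 = 33.5.
A monopolist chooses Q where MR = MC. MR = 241 − 8Q; setting this equal to 107 gives Q = 16.75 and P = 174.
DWL is the triangle between Q = 16.75 and Q = 33.5: ½·(33.5 − 16.75)·(174 − 107) = 561.125.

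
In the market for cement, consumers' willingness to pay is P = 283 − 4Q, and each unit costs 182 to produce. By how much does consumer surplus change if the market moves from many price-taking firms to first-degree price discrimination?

Perfect competition: P = MC = 182, so 283 − 4Q = 182 and Q = 25.25.
CS = ½·(283 − 182)·25.25 = 1275.125.
A perfectly discriminating monopolist sells every unit with P(Q) ≥ MC(Q), so output equals the competitive quantity Q = 25.25. Each buyer pays their reservation price, so CS = 0 and the firm captures all surplus.
CS = 0.
Change in consumer surplus: 0 − 1275.125 = −1275.125.

CS falls by 1275.125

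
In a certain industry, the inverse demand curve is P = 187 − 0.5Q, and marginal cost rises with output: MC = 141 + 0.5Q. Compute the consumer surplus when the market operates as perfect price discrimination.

Under first-degree price discrimination the firm charges each unit its demand price and produces up to where P = MC, i.e. Q = 46. Consumer surplus is zero; producer surplus equals total surplus.
CS = 0.

CS = 0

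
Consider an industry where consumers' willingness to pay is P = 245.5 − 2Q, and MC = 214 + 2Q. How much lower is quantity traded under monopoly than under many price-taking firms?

Competitive equilibrium sets price equal to marginal cost: 245.5 − 2Q = 214 + 2Q, so Q = 7.875 and P = 229.75.
Monopoly sets MR = MC: 245.5 − 4Q = 214 + 2Q ⇒ Q = 5.25, P = 245.5 − 2·5.25 = 235.
Change in quantity traded: 5.25 − 7.875 = −2.625.

Quantity traded falls by 2.625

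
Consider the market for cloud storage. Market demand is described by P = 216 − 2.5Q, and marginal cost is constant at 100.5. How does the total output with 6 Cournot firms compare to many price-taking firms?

In a 6-firm Cournot equilibrium, symmetry and the first-order condition give q = (216 − 100.5)/(17.5) = 6.6. So Q = 39.6 and P = 117.
Under competition P = MC = 100.5, so Q = (216 − 100.5)/2.5 = 46.2.

Cournot: Q = 39.6; Competition: Q = 46.2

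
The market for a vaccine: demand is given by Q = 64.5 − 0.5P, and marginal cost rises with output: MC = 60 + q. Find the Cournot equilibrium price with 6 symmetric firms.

P = 73.8

Inverting demand: P = 129 − 2Q.
With 6 symmetric Cournot firms, each firm's FOC gives 129 − 14q = 60 + q, so q = 4.6, Q = 6·4.6 = 27.6, and P = 73.8.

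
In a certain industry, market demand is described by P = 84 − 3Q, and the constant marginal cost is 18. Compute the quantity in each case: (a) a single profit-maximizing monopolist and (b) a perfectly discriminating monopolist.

Monopoly sets MR = MC: 84 − 6Q = 18 ⇒ Q = 11, P = 84 − 3·11 = 51.
A perfectly discriminating monopolist sells every unit with P(Q) ≥ MC(Q), so output equals the competitive quantity Q = 22. Each buyer pays their reservation price, so CS = 0 and the firm captures all surplus.

Monopoly: Q = 11; Perfect PD: Q = 22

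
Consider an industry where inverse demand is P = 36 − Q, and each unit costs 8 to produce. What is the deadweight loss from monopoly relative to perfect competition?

Under competition P = MC = 8, so Q = (36 − 8)/1 = 28.
Monopoly sets MR = MC: 36 − 2Q = 8 ⇒ Q = 14, P = 36 − 14 = 22.
DWL is the triangle between Q = 14 and Q = 28: ½·(28 − 14)·(22 − 8) = 98.

DWL = 98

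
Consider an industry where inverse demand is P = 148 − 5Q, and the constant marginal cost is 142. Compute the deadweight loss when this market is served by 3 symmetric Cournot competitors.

DWL = 0.225

Competitive firms price at marginal cost: P = 142, giving Q = 1.2.
With 3 symmetric Cournot firms, each firm's FOC gives 148 − 20q = 142, so q = 0.3, Q = 3·0.3 = 0.9, and P = 143.5.
DWL is the triangle between Q = 0.9 and Q = 1.2: ½·(1.2 − 0.9)·(143.5 − 142) = 0.225.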